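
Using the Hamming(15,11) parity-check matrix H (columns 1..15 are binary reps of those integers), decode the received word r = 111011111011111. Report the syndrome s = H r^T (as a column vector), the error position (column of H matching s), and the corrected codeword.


s = (1, 1, 1, 0)^T, error position = 14, corrected codeword c = 111011111011101

Compute s = H r^T mod 2 one row at a time:
  s_1 = 1 + 1 + 0 + 1 + 1 + 1 + 1 + 1 = 7 ≡ 1 (mod 2).
  s_2 = 0 + 1 + 1 + 1 + 1 + 1 + 1 + 1 = 7 ≡ 1 (mod 2).
  s_3 = 1 + 1 + 1 + 1 + 0 + 1 + 1 + 1 = 7 ≡ 1 (mod 2).
  s_4 = 1 + 1 + 1 + 1 + 1 + 1 + 1 + 1 = 8 ≡ 0 (mod 2).
s = (1, 1, 1, 0)^T — this equals column 14 of H (binary 1110), so error is at position 14.
Correct: flip bit 14 of r = 111011111011111 to get c = 111011111011101.


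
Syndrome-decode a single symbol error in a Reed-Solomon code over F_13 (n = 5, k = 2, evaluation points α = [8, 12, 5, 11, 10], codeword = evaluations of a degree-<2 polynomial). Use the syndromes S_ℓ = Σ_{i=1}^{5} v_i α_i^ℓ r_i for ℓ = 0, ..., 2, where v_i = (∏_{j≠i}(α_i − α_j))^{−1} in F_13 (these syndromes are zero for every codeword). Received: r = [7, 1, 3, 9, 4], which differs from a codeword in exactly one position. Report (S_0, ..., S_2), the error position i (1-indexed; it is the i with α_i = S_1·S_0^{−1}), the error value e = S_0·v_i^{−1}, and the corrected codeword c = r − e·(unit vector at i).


S = (4, 7, 9), error at position 3, error magnitude e = 11, c = [7, 1, 5, 9, 4].

Step 1: column multipliers v_i = (∏_{j≠i}(α_i − α_j))^{−1} mod 13.
  i = 1 (α = 8): (8−12)(8−5)(8−11)(8−10) = (−4)·3·(−3)·(−2) = −72 ≡ 6, so v_1 = 6^{−1} = 11 (mod 13).
  i = 2 (α = 12): (12−8)(12−5)(12−11)(12−10) = 4·7·1·2 = 56 ≡ 4, so v_2 = 4^{−1} = 10 (mod 13).
  i = 3 (α = 5): (5−8)(5−12)(5−11)(5−10) = (−3)·(−7)·(−6)·(−5) = 630 ≡ 6, so v_3 = 6^{−1} = 11 (mod 13).
  i = 4 (α = 11): (11−8)(11−12)(11−5)(11−10) = 3·(−1)·6·1 = −18 ≡ 8, so v_4 = 8^{−1} = 5 (mod 13).
  i = 5 (α = 10): (10−8)(10−12)(10−5)(10−11) = 2·(−2)·5·(−1) = 20 ≡ 7, so v_5 = 7^{−1} = 2 (mod 13).
  v = [11, 10, 11, 5, 2].
Step 2: syndromes of r = [7, 1, 3, 9, 4] (all sums mod 13).
  S_0 = Σ v_i r_i = 11·7 + 10·1 + 11·3 + 5·9 + 2·4 = 173 ≡ 4.
  S_1 = Σ v_i α_i r_i = 11·8·7 + 10·12·1 + 11·5·3 + 5·11·9 + 2·10·4 = 1476 ≡ 7.
  α_i^2 mod 13 = [12, 1, 12, 4, 9].
  S_2 = Σ v_i α_i^2 r_i = 11·12·7 + 10·1·1 + 11·12·3 + 5·4·9 + 2·9·4 = 1582 ≡ 9.
  S = (4, 7, 9) ≠ 0, so r is not a codeword (an error is present).
Step 3: locate the error. For a single error e at position i, S_ℓ = v_i·e·α_i^ℓ, so α_err = S_1/S_0.
  S_0^{−1} = 4^{−1} = 10 (mod 13), so α_err = 7·10 = 70 ≡ 5 = α_3. Error position i = 3.
  Consistency check: S_2/S_1 = 9·2 = 18 ≡ 5 = α_err ✓ (single-error assumption holds).
Step 4: error magnitude e = S_0/v_3 = S_0·∏_{j≠3}(α_3 − α_j) = 4·6 = 24 ≡ 11 (mod 13).
Step 5: correct position 3: c_3 = r_3 − e = 3 − 11 ≡ 5 (mod 13). Hence c = [7, 1, 5, 9, 4].
  Check: interpolating c through the α_i gives m(x) = 6 + 5·x (degree < 2) with m(α_i) = c_i for every i, so c is indeed a codeword.


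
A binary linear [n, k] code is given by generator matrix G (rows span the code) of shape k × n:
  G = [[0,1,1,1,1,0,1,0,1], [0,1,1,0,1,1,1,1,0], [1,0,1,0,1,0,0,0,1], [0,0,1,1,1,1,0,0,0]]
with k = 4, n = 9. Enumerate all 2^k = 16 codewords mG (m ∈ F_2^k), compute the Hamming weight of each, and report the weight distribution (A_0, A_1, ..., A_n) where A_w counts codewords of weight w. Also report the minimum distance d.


Weight distribution: A_0 = 1, A_2 = 1, A_4 = 8, A_6 = 5, A_8 = 1. Minimum distance d = 2.

Enumerate all 2^4 = 16 messages m ∈ F_2^4.
For each, compute codeword c = mG in F_2^9, then tally its weight.
  m = 0000 → c = 000000000, weight = 0.
  m = 1000 → c = 011110101, weight = 6.
  m = 0100 → c = 011011110, weight = 6.
  m = 1100 → c = 000101011, weight = 4.
  m = 0010 → c = 101010001, weight = 4.
  m = 1010 → c = 110100100, weight = 4.
  m = 0110 → c = 110001111, weight = 6.
  m = 1110 → c = 101111010, weight = 6.
  m = 0001 → c = 001111000, weight = 4.
  m = 1001 → c = 010001101, weight = 4.
  m = 0101 → c = 010100110, weight = 4.
  m = 1101 → c = 001010011, weight = 4.
  m = 0011 → c = 100101001, weight = 4.
  m = 1011 → c = 111011100, weight = 6.
  m = 0111 → c = 111110111, weight = 8.
  m = 1111 → c = 100000010, weight = 2.
Tally weights:
  weight 0: 1 codewords.
  weight 2: 1 codewords.
  weight 4: 8 codewords.
  weight 6: 5 codewords.
  weight 8: 1 codewords.
Minimum distance d = smallest w > 0 with A_w > 0 = 2.
Sanity: Σ A_w = 16 = 2^4 = 16 ✓.


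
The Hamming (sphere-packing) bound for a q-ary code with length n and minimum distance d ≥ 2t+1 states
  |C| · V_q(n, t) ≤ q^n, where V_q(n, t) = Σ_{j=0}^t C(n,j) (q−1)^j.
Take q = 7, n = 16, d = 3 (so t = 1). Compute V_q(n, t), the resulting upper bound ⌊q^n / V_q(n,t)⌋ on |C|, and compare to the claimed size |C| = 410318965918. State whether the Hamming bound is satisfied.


V_q(n, t) = 97, q^n = 33232930569601, Hamming bound = 342607531645, |C| = 410318965918 > bound (violated).

Step 1: Compute V_q(n, t) = Σ_{j=0}^1 C(n, j) (q−1)^j.
  j = 0: C(16,0)·(6)^0 = 1·1 = 1.
  j = 1: C(16,1)·(6)^1 = 16·6 = 96.
  V_q(n, t) = 1 + 96 = 97.
Step 2: q^n = 7^16 = 33232930569601.
Step 3: Hamming bound ⌊q^n / V_q(n,t)⌋ = ⌊33232930569601/97⌋ = 342607531645.
Step 4: Compare |C| = 410318965918 to 342607531645: violated.
The claimed |C| lies above the Hamming bound, so no 7-ary code of length 16 with d ≥ 3 can have 410318965918 codewords.


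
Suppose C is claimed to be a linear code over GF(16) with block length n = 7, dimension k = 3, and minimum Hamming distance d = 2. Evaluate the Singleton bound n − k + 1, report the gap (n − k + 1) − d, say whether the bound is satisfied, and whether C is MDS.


Singleton RHS = n − k + 1 = 5, slack = 3, bound satisfied, not MDS.

Singleton bound: d ≤ n − k + 1.
Here n = 7, k = 3, so n − k + 1 = 5.
Given d = 2, check d ≤ 5: YES.
Slack = (n − k + 1) − d = 3.
The code is NOT MDS (slack = 3 > 0).
Description: the claimed parameters are [7, 3, 2]_16; such a code would be non-MDS.


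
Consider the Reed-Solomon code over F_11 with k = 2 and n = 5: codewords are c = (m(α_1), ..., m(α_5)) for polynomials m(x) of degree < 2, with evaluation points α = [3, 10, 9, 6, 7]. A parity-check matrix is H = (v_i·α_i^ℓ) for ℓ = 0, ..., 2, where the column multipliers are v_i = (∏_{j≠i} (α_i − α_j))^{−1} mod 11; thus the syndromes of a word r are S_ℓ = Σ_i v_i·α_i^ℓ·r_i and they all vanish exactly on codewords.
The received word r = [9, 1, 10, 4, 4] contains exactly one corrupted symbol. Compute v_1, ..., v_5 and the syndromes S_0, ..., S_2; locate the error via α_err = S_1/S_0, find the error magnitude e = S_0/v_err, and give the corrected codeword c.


S = (10, 4, 6), error at position 5, error magnitude e = 9, c = [9, 1, 10, 4, 6].

Step 1: column multipliers v_i = (∏_{j≠i}(α_i − α_j))^{−1} mod 11.
  i = 1 (α = 3): (3−10)(3−9)(3−6)(3−7) = (−7)·(−6)·(−3)·(−4) = 504 ≡ 9, so v_1 = 9^{−1} = 5 (mod 11).
  i = 2 (α = 10): (10−3)(10−9)(10−6)(10−7) = 7·1·4·3 = 84 ≡ 7, so v_2 = 7^{−1} = 8 (mod 11).
  i = 3 (α = 9): (9−3)(9−10)(9−6)(9−7) = 6·(−1)·3·2 = −36 ≡ 8, so v_3 = 8^{−1} = 7 (mod 11).
  i = 4 (α = 6): (6−3)(6−10)(6−9)(6−7) = 3·(−4)·(−3)·(−1) = −36 ≡ 8, so v_4 = 8^{−1} = 7 (mod 11).
  i = 5 (α = 7): (7−3)(7−10)(7−9)(7−6) = 4·(−3)·(−2)·1 = 24 ≡ 2, so v_5 = 2^{−1} = 6 (mod 11).
  v = [5, 8, 7, 7, 6].
Step 2: syndromes of r = [9, 1, 10, 4, 4] (all sums mod 11).
  S_0 = Σ v_i r_i = 5·9 + 8·1 + 7·10 + 7·4 + 6·4 = 175 ≡ 10.
  S_1 = Σ v_i α_i r_i = 5·3·9 + 8·10·1 + 7·9·10 + 7·6·4 + 6·7·4 = 1181 ≡ 4.
  α_i^2 mod 11 = [9, 1, 4, 3, 5].
  S_2 = Σ v_i α_i^2 r_i = 5·9·9 + 8·1·1 + 7·4·10 + 7·3·4 + 6·5·4 = 897 ≡ 6.
  S = (10, 4, 6) ≠ 0, so r is not a codeword (an error is present).
Step 3: locate the error. For a single error e at position i, S_ℓ = v_i·e·α_i^ℓ, so α_err = S_1/S_0.
  S_0^{−1} = 10^{−1} = 10 (mod 11), so α_err = 4·10 = 40 ≡ 7 = α_5. Error position i = 5.
  Consistency check: S_2/S_1 = 6·3 = 18 ≡ 7 = α_err ✓ (single-error assumption holds).
Step 4: error magnitude e = S_0/v_5 = S_0·∏_{j≠5}(α_5 − α_j) = 10·2 = 20 ≡ 9 (mod 11).
Step 5: correct position 5: c_5 = r_5 − e = 4 − 9 ≡ 6 (mod 11). Hence c = [9, 1, 10, 4, 6].
  Check: interpolating c through the α_i gives m(x) = 3 + 2·x (degree < 2) with m(α_i) = c_i for every i, so c is indeed a codeword.


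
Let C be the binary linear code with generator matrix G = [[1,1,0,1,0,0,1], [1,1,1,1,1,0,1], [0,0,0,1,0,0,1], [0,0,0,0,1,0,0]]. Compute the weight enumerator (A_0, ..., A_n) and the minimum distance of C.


Weight distribution: A_0 = 1, A_1 = 2, A_2 = 3, A_3 = 4, A_4 = 3, A_5 = 2, A_6 = 1. Minimum distance d = 1.

Enumerate all 2^4 = 16 messages m ∈ F_2^4.
For each, compute codeword c = mG in F_2^7, then tally its weight.
  m = 0000 → c = 0000000, weight = 0.
  m = 1000 → c = 1101001, weight = 4.
  m = 0100 → c = 1111101, weight = 6.
  m = 1100 → c = 0010100, weight = 2.
  m = 0010 → c = 0001001, weight = 2.
  m = 1010 → c = 1100000, weight = 2.
  m = 0110 → c = 1110100, weight = 4.
  m = 1110 → c = 0011101, weight = 4.
  m = 0001 → c = 0000100, weight = 1.
  m = 1001 → c = 1101101, weight = 5.
  m = 0101 → c = 1111001, weight = 5.
  m = 1101 → c = 0010000, weight = 1.
  m = 0011 → c = 0001101, weight = 3.
  m = 1011 → c = 1100100, weight = 3.
  m = 0111 → c = 1110000, weight = 3.
  m = 1111 → c = 0011001, weight = 3.
Tally weights:
  weight 0: 1 codewords.
  weight 1: 2 codewords.
  weight 2: 3 codewords.
  weight 3: 4 codewords.
  weight 4: 3 codewords.
  weight 5: 2 codewords.
  weight 6: 1 codewords.
Minimum distance d = smallest w > 0 with A_w > 0 = 1.
Sanity: Σ A_w = 16 = 2^4 = 16 ✓.


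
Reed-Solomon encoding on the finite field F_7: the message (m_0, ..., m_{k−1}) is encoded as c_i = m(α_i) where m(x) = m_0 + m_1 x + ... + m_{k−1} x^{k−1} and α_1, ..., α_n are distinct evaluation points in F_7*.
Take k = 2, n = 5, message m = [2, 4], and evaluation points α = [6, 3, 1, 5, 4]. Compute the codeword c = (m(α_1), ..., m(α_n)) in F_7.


c = [5, 0, 6, 1, 4]

Message polynomial: m(x) = 2 + 4·x (mod 7).
For each evaluation point α_i, compute m(α_i) mod 7:
  α_1 = 6: Horner steps 4 → 5, so m(6) = 5.
  α_2 = 3: Horner steps 4 → 0, so m(3) = 0.
  α_3 = 1: Horner steps 4 → 6, so m(1) = 6.
  α_4 = 5: Horner steps 4 → 1, so m(5) = 1.
  α_5 = 4: Horner steps 4 → 4, so m(4) = 4.
Codeword c = [5, 0, 6, 1, 4] ∈ F_7^5.


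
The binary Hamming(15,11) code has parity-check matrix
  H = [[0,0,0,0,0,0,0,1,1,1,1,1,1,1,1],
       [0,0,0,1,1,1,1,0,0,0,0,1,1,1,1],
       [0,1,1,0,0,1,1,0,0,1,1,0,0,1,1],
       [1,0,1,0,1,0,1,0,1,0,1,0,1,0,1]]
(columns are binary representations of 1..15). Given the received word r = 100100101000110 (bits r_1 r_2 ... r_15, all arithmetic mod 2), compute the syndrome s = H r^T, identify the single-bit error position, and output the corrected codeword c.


s = (1, 0, 0, 0)^T, error position = 8, corrected codeword c = 100100111000110

Compute s = H r^T mod 2 one row at a time:
  s_1 = 0 + 1 + 0 + 0 + 0 + 1 + 1 + 0 = 3 ≡ 1 (mod 2).
  s_2 = 1 + 0 + 0 + 1 + 0 + 1 + 1 + 0 = 4 ≡ 0 (mod 2).
  s_3 = 0 + 0 + 0 + 1 + 0 + 0 + 1 + 0 = 2 ≡ 0 (mod 2).
  s_4 = 1 + 0 + 0 + 1 + 1 + 0 + 1 + 0 = 4 ≡ 0 (mod 2).
s = (1, 0, 0, 0)^T — this equals column 8 of H (binary 1000), so error is at position 8.
Correct: flip bit 8 of r = 100100101000110 to get c = 100100111000110.


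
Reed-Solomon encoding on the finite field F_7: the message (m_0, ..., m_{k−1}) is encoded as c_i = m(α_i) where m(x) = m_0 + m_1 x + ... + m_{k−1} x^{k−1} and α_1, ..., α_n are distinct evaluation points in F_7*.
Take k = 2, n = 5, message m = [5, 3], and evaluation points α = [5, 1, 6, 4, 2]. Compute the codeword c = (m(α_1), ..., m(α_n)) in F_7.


c = [6, 1, 2, 3, 4]

Message polynomial: m(x) = 5 + 3·x (mod 7).
For each evaluation point α_i, compute m(α_i) mod 7:
  α_1 = 5: Horner steps 3 → 6, so m(5) = 6.
  α_2 = 1: Horner steps 3 → 1, so m(1) = 1.
  α_3 = 6: Horner steps 3 → 2, so m(6) = 2.
  α_4 = 4: Horner steps 3 → 3, so m(4) = 3.
  α_5 = 2: Horner steps 3 → 4, so m(2) = 4.
Codeword c = [6, 1, 2, 3, 4] ∈ F_7^5.


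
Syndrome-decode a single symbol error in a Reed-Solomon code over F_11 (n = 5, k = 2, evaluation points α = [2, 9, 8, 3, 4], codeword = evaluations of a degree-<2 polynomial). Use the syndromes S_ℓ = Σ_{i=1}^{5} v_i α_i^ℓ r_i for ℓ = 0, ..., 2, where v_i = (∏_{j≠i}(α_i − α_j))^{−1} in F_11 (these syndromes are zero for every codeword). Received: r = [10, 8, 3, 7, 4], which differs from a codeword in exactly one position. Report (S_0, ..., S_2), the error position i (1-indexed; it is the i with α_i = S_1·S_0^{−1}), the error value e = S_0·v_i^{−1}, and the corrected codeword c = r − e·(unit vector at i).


S = (8, 6, 10), error at position 2, error magnitude e = 8, c = [10, 0, 3, 7, 4].

Step 1: column multipliers v_i = (∏_{j≠i}(α_i − α_j))^{−1} mod 11.
  i = 1 (α = 2): (2−9)(2−8)(2−3)(2−4) = (−7)·(−6)·(−1)·(−2) = 84 ≡ 7, so v_1 = 7^{−1} = 8 (mod 11).
  i = 2 (α = 9): (9−2)(9−8)(9−3)(9−4) = 7·1·6·5 = 210 ≡ 1, so v_2 = 1^{−1} = 1 (mod 11).
  i = 3 (α = 8): (8−2)(8−9)(8−3)(8−4) = 6·(−1)·5·4 = −120 ≡ 1, so v_3 = 1^{−1} = 1 (mod 11).
  i = 4 (α = 3): (3−2)(3−9)(3−8)(3−4) = 1·(−6)·(−5)·(−1) = −30 ≡ 3, so v_4 = 3^{−1} = 4 (mod 11).
  i = 5 (α = 4): (4−2)(4−9)(4−8)(4−3) = 2·(−5)·(−4)·1 = 40 ≡ 7, so v_5 = 7^{−1} = 8 (mod 11).
  v = [8, 1, 1, 4, 8].
Step 2: syndromes of r = [10, 8, 3, 7, 4] (all sums mod 11).
  S_0 = Σ v_i r_i = 8·10 + 1·8 + 1·3 + 4·7 + 8·4 = 151 ≡ 8.
  S_1 = Σ v_i α_i r_i = 8·2·10 + 1·9·8 + 1·8·3 + 4·3·7 + 8·4·4 = 468 ≡ 6.
  α_i^2 mod 11 = [4, 4, 9, 9, 5].
  S_2 = Σ v_i α_i^2 r_i = 8·4·10 + 1·4·8 + 1·9·3 + 4·9·7 + 8·5·4 = 791 ≡ 10.
  S = (8, 6, 10) ≠ 0, so r is not a codeword (an error is present).
Step 3: locate the error. For a single error e at position i, S_ℓ = v_i·e·α_i^ℓ, so α_err = S_1/S_0.
  S_0^{−1} = 8^{−1} = 7 (mod 11), so α_err = 6·7 = 42 ≡ 9 = α_2. Error position i = 2.
  Consistency check: S_2/S_1 = 10·2 = 20 ≡ 9 = α_err ✓ (single-error assumption holds).
Step 4: error magnitude e = S_0/v_2 = S_0·∏_{j≠2}(α_2 − α_j) = 8·1 = 8 ≡ 8 (mod 11).
Step 5: correct position 2: c_2 = r_2 − e = 8 − 8 ≡ 0 (mod 11). Hence c = [10, 0, 3, 7, 4].
  Check: interpolating c through the α_i gives m(x) = 5 + 8·x (degree < 2) with m(α_i) = c_i for every i, so c is indeed a codeword.


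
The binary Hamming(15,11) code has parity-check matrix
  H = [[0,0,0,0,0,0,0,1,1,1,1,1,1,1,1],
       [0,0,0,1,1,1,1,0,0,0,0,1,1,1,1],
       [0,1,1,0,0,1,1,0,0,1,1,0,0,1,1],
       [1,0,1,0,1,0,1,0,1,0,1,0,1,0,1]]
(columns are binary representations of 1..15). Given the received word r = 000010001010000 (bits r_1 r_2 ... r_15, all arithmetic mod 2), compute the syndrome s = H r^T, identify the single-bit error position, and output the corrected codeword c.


s = (0, 1, 1, 1)^T, error position = 7, corrected codeword c = 000010101010000

Compute s = H r^T mod 2 one row at a time:
  s_1 = 0 + 1 + 0 + 1 + 0 + 0 + 0 + 0 = 2 ≡ 0 (mod 2).
  s_2 = 0 + 1 + 0 + 0 + 0 + 0 + 0 + 0 = 1 ≡ 1 (mod 2).
  s_3 = 0 + 0 + 0 + 0 + 0 + 1 + 0 + 0 = 1 ≡ 1 (mod 2).
  s_4 = 0 + 0 + 1 + 0 + 1 + 1 + 0 + 0 = 3 ≡ 1 (mod 2).
s = (0, 1, 1, 1)^T — this equals column 7 of H (binary 0111), so error is at position 7.
Correct: flip bit 7 of r = 000010001010000 to get c = 000010101010000.


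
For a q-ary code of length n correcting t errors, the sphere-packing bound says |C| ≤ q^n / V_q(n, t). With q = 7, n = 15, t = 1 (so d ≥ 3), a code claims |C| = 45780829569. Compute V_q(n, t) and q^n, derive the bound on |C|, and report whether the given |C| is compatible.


V_q(n, t) = 91, q^n = 4747561509943, Hamming bound = 52171005603, |C| = 45780829569 ≤ bound (satisfied).

Step 1: Compute V_q(n, t) = Σ_{j=0}^1 C(n, j) (q−1)^j.
  j = 0: C(15,0)·(6)^0 = 1·1 = 1.
  j = 1: C(15,1)·(6)^1 = 15·6 = 90.
  V_q(n, t) = 1 + 90 = 91.
Step 2: q^n = 7^15 = 4747561509943.
Step 3: Hamming bound ⌊q^n / V_q(n,t)⌋ = ⌊4747561509943/91⌋ = 52171005603.
Step 4: Compare |C| = 45780829569 to 52171005603: satisfied.
The claimed |C| lies below the Hamming bound.


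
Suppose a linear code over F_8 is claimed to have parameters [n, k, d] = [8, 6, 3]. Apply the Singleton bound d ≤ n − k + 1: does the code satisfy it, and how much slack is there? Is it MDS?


Singleton RHS = n − k + 1 = 3, slack = 0, bound satisfied, MDS.

Singleton bound: d ≤ n − k + 1.
Here n = 8, k = 6, so n − k + 1 = 3.
Given d = 3, check d ≤ 3: YES.
Slack = (n − k + 1) − d = 0.
The code is MDS (slack = 0).
Description: the claimed parameters are [8, 6, 3]_8; such a code would be MDS (meets Singleton bound).


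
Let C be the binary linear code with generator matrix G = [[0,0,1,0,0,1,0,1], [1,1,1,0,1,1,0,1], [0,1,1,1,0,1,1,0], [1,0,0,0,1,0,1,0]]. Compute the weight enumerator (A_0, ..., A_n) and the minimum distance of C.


Weight distribution: A_0 = 1, A_2 = 2, A_3 = 4, A_4 = 1, A_5 = 4, A_6 = 4. Minimum distance d = 2.

Enumerate all 2^4 = 16 messages m ∈ F_2^4.
For each, compute codeword c = mG in F_2^8, then tally its weight.
  m = 0000 → c = 00000000, weight = 0.
  m = 1000 → c = 00100101, weight = 3.
  m = 0100 → c = 11101101, weight = 6.
  m = 1100 → c = 11001000, weight = 3.
  m = 0010 → c = 01110110, weight = 5.
  m = 1010 → c = 01010011, weight = 4.
  m = 0110 → c = 10011011, weight = 5.
  m = 1110 → c = 10111110, weight = 6.
  m = 0001 → c = 10001010, weight = 3.
  m = 1001 → c = 10101111, weight = 6.
  m = 0101 → c = 01100111, weight = 5.
  m = 1101 → c = 01000010, weight = 2.
  m = 0011 → c = 11111100, weight = 6.
  m = 1011 → c = 11011001, weight = 5.
  m = 0111 → c = 00010001, weight = 2.
  m = 1111 → c = 00110100, weight = 3.
Tally weights:
  weight 0: 1 codewords.
  weight 2: 2 codewords.
  weight 3: 4 codewords.
  weight 4: 1 codewords.
  weight 5: 4 codewords.
  weight 6: 4 codewords.
Minimum distance d = smallest w > 0 with A_w > 0 = 2.
Sanity: Σ A_w = 16 = 2^4 = 16 ✓.


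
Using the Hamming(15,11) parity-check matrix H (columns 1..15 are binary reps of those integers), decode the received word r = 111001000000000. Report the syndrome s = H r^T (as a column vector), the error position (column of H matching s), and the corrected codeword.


s = (0, 1, 1, 0)^T, error position = 6, corrected codeword c = 111000000000000

Compute s = H r^T mod 2 one row at a time:
  s_1 = 0 + 0 + 0 + 0 + 0 + 0 + 0 + 0 = 0 ≡ 0 (mod 2).
  s_2 = 0 + 0 + 1 + 0 + 0 + 0 + 0 + 0 = 1 ≡ 1 (mod 2).
  s_3 = 1 + 1 + 1 + 0 + 0 + 0 + 0 + 0 = 3 ≡ 1 (mod 2).
  s_4 = 1 + 1 + 0 + 0 + 0 + 0 + 0 + 0 = 2 ≡ 0 (mod 2).
s = (0, 1, 1, 0)^T — this equals column 6 of H (binary 0110), so error is at position 6.
Correct: flip bit 6 of r = 111001000000000 to get c = 111000000000000.


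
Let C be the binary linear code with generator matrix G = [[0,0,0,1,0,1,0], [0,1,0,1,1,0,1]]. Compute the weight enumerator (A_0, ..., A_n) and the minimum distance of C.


Weight distribution: A_0 = 1, A_2 = 1, A_4 = 2. Minimum distance d = 2.

Enumerate all 2^2 = 4 messages m ∈ F_2^2.
For each, compute codeword c = mG in F_2^7, then tally its weight.
  m = 00 → c = 0000000, weight = 0.
  m = 10 → c = 0001010, weight = 2.
  m = 01 → c = 0101101, weight = 4.
  m = 11 → c = 0100111, weight = 4.
Tally weights:
  weight 0: 1 codewords.
  weight 2: 1 codewords.
  weight 4: 2 codewords.
Minimum distance d = smallest w > 0 with A_w > 0 = 2.
Sanity: Σ A_w = 4 = 2^2 = 4 ✓.


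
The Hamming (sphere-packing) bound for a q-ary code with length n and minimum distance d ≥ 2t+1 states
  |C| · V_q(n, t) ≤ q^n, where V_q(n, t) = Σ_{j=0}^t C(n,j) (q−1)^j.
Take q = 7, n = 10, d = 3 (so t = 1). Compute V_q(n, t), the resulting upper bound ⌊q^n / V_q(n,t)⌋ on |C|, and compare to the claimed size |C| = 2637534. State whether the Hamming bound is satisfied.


V_q(n, t) = 61, q^n = 282475249, Hamming bound = 4630741, |C| = 2637534 ≤ bound (satisfied).

Step 1: Compute V_q(n, t) = Σ_{j=0}^1 C(n, j) (q−1)^j.
  j = 0: C(10,0)·(6)^0 = 1·1 = 1.
  j = 1: C(10,1)·(6)^1 = 10·6 = 60.
  V_q(n, t) = 1 + 60 = 61.
Step 2: q^n = 7^10 = 282475249.
Step 3: Hamming bound ⌊q^n / V_q(n,t)⌋ = ⌊282475249/61⌋ = 4630741.
Step 4: Compare |C| = 2637534 to 4630741: satisfied.
The claimed |C| lies below the Hamming bound.


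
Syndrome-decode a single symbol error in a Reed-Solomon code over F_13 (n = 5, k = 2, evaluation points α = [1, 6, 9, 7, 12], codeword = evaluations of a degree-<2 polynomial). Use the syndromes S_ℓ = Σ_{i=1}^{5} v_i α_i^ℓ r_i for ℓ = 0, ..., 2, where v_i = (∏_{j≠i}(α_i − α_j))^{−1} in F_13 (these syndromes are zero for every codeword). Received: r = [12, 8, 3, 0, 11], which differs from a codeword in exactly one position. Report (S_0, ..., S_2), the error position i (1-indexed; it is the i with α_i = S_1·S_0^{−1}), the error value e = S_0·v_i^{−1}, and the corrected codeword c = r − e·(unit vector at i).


S = (3, 8, 4), error at position 4, error magnitude e = 11, c = [12, 8, 3, 2, 11].

Step 1: column multipliers v_i = (∏_{j≠i}(α_i − α_j))^{−1} mod 13.
  i = 1 (α = 1): (1−6)(1−9)(1−7)(1−12) = (−5)·(−8)·(−6)·(−11) = 2640 ≡ 1, so v_1 = 1^{−1} = 1 (mod 13).
  i = 2 (α = 6): (6−1)(6−9)(6−7)(6−12) = 5·(−3)·(−1)·(−6) = −90 ≡ 1, so v_2 = 1^{−1} = 1 (mod 13).
  i = 3 (α = 9): (9−1)(9−6)(9−7)(9−12) = 8·3·2·(−3) = −144 ≡ 12, so v_3 = 12^{−1} = 12 (mod 13).
  i = 4 (α = 7): (7−1)(7−6)(7−9)(7−12) = 6·1·(−2)·(−5) = 60 ≡ 8, so v_4 = 8^{−1} = 5 (mod 13).
  i = 5 (α = 12): (12−1)(12−6)(12−9)(12−7) = 11·6·3·5 = 990 ≡ 2, so v_5 = 2^{−1} = 7 (mod 13).
  v = [1, 1, 12, 5, 7].
Step 2: syndromes of r = [12, 8, 3, 0, 11] (all sums mod 13).
  S_0 = Σ v_i r_i = 1·12 + 1·8 + 12·3 + 5·0 + 7·11 = 133 ≡ 3.
  S_1 = Σ v_i α_i r_i = 1·1·12 + 1·6·8 + 12·9·3 + 5·7·0 + 7·12·11 = 1308 ≡ 8.
  α_i^2 mod 13 = [1, 10, 3, 10, 1].
  S_2 = Σ v_i α_i^2 r_i = 1·1·12 + 1·10·8 + 12·3·3 + 5·10·0 + 7·1·11 = 277 ≡ 4.
  S = (3, 8, 4) ≠ 0, so r is not a codeword (an error is present).
Step 3: locate the error. For a single error e at position i, S_ℓ = v_i·e·α_i^ℓ, so α_err = S_1/S_0.
  S_0^{−1} = 3^{−1} = 9 (mod 13), so α_err = 8·9 = 72 ≡ 7 = α_4. Error position i = 4.
  Consistency check: S_2/S_1 = 4·5 = 20 ≡ 7 = α_err ✓ (single-error assumption holds).
Step 4: error magnitude e = S_0/v_4 = S_0·∏_{j≠4}(α_4 − α_j) = 3·8 = 24 ≡ 11 (mod 13).
Step 5: correct position 4: c_4 = r_4 − e = 0 − 11 ≡ 2 (mod 13). Hence c = [12, 8, 3, 2, 11].
  Check: interpolating c through the α_i gives m(x) = 5 + 7·x (degree < 2) with m(α_i) = c_i for every i, so c is indeed a codeword.


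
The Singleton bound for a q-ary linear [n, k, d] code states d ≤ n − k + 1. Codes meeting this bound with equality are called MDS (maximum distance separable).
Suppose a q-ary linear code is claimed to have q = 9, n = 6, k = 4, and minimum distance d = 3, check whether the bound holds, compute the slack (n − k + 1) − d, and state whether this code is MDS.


Singleton RHS = n − k + 1 = 3, slack = 0, bound satisfied, MDS.

Singleton bound: d ≤ n − k + 1.
Here n = 6, k = 4, so n − k + 1 = 3.
Given d = 3, check d ≤ 3: YES.
Slack = (n − k + 1) − d = 0.
The code is MDS (slack = 0).
Description: the claimed parameters are [6, 4, 3]_9; such a code would be MDS (meets Singleton bound).


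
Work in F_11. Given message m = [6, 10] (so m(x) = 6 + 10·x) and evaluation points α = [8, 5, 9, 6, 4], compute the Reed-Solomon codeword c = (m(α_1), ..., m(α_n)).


c = [9, 1, 8, 0, 2]

Message polynomial: m(x) = 6 + 10·x (mod 11).
For each evaluation point α_i, compute m(α_i) mod 11:
  α_1 = 8: Horner steps 10 → 9, so m(8) = 9.
  α_2 = 5: Horner steps 10 → 1, so m(5) = 1.
  α_3 = 9: Horner steps 10 → 8, so m(9) = 8.
  α_4 = 6: Horner steps 10 → 0, so m(6) = 0.
  α_5 = 4: Horner steps 10 → 2, so m(4) = 2.
Codeword c = [9, 1, 8, 0, 2] ∈ F_11^5.


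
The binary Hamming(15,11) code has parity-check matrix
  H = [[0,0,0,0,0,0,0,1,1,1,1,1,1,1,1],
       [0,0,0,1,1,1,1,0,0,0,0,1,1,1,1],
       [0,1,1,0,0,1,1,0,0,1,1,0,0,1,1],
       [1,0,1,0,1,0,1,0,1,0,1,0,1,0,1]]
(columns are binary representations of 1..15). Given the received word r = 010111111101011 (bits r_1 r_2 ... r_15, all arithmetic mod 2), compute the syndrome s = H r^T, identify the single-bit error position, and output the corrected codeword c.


s = (0, 1, 0, 0)^T, error position = 4, corrected codeword c = 010011111101011

Compute s = H r^T mod 2 one row at a time:
  s_1 = 1 + 1 + 1 + 0 + 1 + 0 + 1 + 1 = 6 ≡ 0 (mod 2).
  s_2 = 1 + 1 + 1 + 1 + 1 + 0 + 1 + 1 = 7 ≡ 1 (mod 2).
  s_3 = 1 + 0 + 1 + 1 + 1 + 0 + 1 + 1 = 6 ≡ 0 (mod 2).
  s_4 = 0 + 0 + 1 + 1 + 1 + 0 + 0 + 1 = 4 ≡ 0 (mod 2).
s = (0, 1, 0, 0)^T — this equals column 4 of H (binary 0100), so error is at position 4.
Correct: flip bit 4 of r = 010111111101011 to get c = 010011111101011.


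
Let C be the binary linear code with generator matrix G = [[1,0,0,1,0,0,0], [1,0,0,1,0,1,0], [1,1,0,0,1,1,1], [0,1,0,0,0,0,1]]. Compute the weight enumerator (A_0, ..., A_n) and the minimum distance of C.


Weight distribution: A_0 = 1, A_1 = 1, A_2 = 4, A_3 = 4, A_4 = 3, A_5 = 3. Minimum distance d = 1.

Enumerate all 2^4 = 16 messages m ∈ F_2^4.
For each, compute codeword c = mG in F_2^7, then tally its weight.
  m = 0000 → c = 0000000, weight = 0.
  m = 1000 → c = 1001000, weight = 2.
  m = 0100 → c = 1001010, weight = 3.
  m = 1100 → c = 0000010, weight = 1.
  m = 0010 → c = 1100111, weight = 5.
  m = 1010 → c = 0101111, weight = 5.
  m = 0110 → c = 0101101, weight = 4.
  m = 1110 → c = 1100101, weight = 4.
  m = 0001 → c = 0100001, weight = 2.
  m = 1001 → c = 1101001, weight = 4.
  m = 0101 → c = 1101011, weight = 5.
  m = 1101 → c = 0100011, weight = 3.
  m = 0011 → c = 1000110, weight = 3.
  m = 1011 → c = 0001110, weight = 3.
  m = 0111 → c = 0001100, weight = 2.
  m = 1111 → c = 1000100, weight = 2.
Tally weights:
  weight 0: 1 codewords.
  weight 1: 1 codewords.
  weight 2: 4 codewords.
  weight 3: 4 codewords.
  weight 4: 3 codewords.
  weight 5: 3 codewords.
Minimum distance d = smallest w > 0 with A_w > 0 = 1.
Sanity: Σ A_w = 16 = 2^4 = 16 ✓.


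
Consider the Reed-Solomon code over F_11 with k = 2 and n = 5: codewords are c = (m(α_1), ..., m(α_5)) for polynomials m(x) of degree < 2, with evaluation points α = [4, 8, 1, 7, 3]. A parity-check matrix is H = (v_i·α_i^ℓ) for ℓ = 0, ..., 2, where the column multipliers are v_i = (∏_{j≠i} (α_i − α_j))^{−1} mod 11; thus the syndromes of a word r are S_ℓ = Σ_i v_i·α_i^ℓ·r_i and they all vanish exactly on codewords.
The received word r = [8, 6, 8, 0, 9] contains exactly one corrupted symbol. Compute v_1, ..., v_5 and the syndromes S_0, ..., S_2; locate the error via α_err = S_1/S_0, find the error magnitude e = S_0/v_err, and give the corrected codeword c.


S = (5, 9, 3), error at position 1, error magnitude e = 4, c = [4, 6, 8, 0, 9].

Step 1: column multipliers v_i = (∏_{j≠i}(α_i − α_j))^{−1} mod 11.
  i = 1 (α = 4): (4−8)(4−1)(4−7)(4−3) = (−4)·3·(−3)·1 = 36 ≡ 3, so v_1 = 3^{−1} = 4 (mod 11).
  i = 2 (α = 8): (8−4)(8−1)(8−7)(8−3) = 4·7·1·5 = 140 ≡ 8, so v_2 = 8^{−1} = 7 (mod 11).
  i = 3 (α = 1): (1−4)(1−8)(1−7)(1−3) = (−3)·(−7)·(−6)·(−2) = 252 ≡ 10, so v_3 = 10^{−1} = 10 (mod 11).
  i = 4 (α = 7): (7−4)(7−8)(7−1)(7−3) = 3·(−1)·6·4 = −72 ≡ 5, so v_4 = 5^{−1} = 9 (mod 11).
  i = 5 (α = 3): (3−4)(3−8)(3−1)(3−7) = (−1)·(−5)·2·(−4) = −40 ≡ 4, so v_5 = 4^{−1} = 3 (mod 11).
  v = [4, 7, 10, 9, 3].
Step 2: syndromes of r = [8, 6, 8, 0, 9] (all sums mod 11).
  S_0 = Σ v_i r_i = 4·8 + 7·6 + 10·8 + 9·0 + 3·9 = 181 ≡ 5.
  S_1 = Σ v_i α_i r_i = 4·4·8 + 7·8·6 + 10·1·8 + 9·7·0 + 3·3·9 = 625 ≡ 9.
  α_i^2 mod 11 = [5, 9, 1, 5, 9].
  S_2 = Σ v_i α_i^2 r_i = 4·5·8 + 7·9·6 + 10·1·8 + 9·5·0 + 3·9·9 = 861 ≡ 3.
  S = (5, 9, 3) ≠ 0, so r is not a codeword (an error is present).
Step 3: locate the error. For a single error e at position i, S_ℓ = v_i·e·α_i^ℓ, so α_err = S_1/S_0.
  S_0^{−1} = 5^{−1} = 9 (mod 11), so α_err = 9·9 = 81 ≡ 4 = α_1. Error position i = 1.
  Consistency check: S_2/S_1 = 3·5 = 15 ≡ 4 = α_err ✓ (single-error assumption holds).
Step 4: error magnitude e = S_0/v_1 = S_0·∏_{j≠1}(α_1 − α_j) = 5·3 = 15 ≡ 4 (mod 11).
Step 5: correct position 1: c_1 = r_1 − e = 8 − 4 ≡ 4 (mod 11). Hence c = [4, 6, 8, 0, 9].
  Check: interpolating c through the α_i gives m(x) = 2 + 6·x (degree < 2) with m(α_i) = c_i for every i, so c is indeed a codeword.


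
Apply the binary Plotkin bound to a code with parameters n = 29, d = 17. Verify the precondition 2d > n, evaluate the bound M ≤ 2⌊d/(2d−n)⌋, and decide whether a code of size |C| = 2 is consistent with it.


Plotkin bound M ≤ 6; given |C| = 2 ≤ bound (satisfied).

Check applicability: 2d = 34, n = 29.
2d − n = 5 > 0, so Plotkin applies.
Compute d/(2d−n) = 17/5 ≈ 3.4000.
⌊d/(2d−n)⌋ = 3.
Plotkin bound: M ≤ 2·3 = 6.
Given |C| = 2, check: satisfied.
This |C| is below the Plotkin bound.


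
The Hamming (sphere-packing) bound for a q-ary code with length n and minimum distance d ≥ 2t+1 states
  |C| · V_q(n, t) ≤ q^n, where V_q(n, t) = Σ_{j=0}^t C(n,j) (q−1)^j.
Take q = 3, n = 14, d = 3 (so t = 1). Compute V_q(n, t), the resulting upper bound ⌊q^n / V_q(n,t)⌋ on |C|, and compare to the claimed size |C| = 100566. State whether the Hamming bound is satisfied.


V_q(n, t) = 29, q^n = 4782969, Hamming bound = 164929, |C| = 100566 ≤ bound (satisfied).

Step 1: Compute V_q(n, t) = Σ_{j=0}^1 C(n, j) (q−1)^j.
  j = 0: C(14,0)·(2)^0 = 1·1 = 1.
  j = 1: C(14,1)·(2)^1 = 14·2 = 28.
  V_q(n, t) = 1 + 28 = 29.
Step 2: q^n = 3^14 = 4782969.
Step 3: Hamming bound ⌊q^n / V_q(n,t)⌋ = ⌊4782969/29⌋ = 164929.
Step 4: Compare |C| = 100566 to 164929: satisfied.
The claimed |C| lies below the Hamming bound.


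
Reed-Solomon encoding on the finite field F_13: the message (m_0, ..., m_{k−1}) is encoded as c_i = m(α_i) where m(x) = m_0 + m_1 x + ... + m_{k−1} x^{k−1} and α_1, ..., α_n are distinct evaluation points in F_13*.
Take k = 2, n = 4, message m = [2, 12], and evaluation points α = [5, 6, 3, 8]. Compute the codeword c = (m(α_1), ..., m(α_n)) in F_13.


c = [10, 9, 12, 7]

Message polynomial: m(x) = 2 + 12·x (mod 13).
For each evaluation point α_i, compute m(α_i) mod 13:
  α_1 = 5: Horner steps 12 → 10, so m(5) = 10.
  α_2 = 6: Horner steps 12 → 9, so m(6) = 9.
  α_3 = 3: Horner steps 12 → 12, so m(3) = 12.
  α_4 = 8: Horner steps 12 → 7, so m(8) = 7.
Codeword c = [10, 9, 12, 7] ∈ F_13^4.


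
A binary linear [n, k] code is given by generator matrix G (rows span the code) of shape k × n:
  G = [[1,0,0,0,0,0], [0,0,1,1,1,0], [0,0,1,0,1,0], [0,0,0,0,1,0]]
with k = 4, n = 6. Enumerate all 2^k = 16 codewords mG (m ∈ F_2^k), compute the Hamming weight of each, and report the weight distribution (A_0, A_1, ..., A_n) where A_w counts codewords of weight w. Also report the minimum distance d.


Weight distribution: A_0 = 1, A_1 = 4, A_2 = 6, A_3 = 4, A_4 = 1. Minimum distance d = 1.

Enumerate all 2^4 = 16 messages m ∈ F_2^4.
For each, compute codeword c = mG in F_2^6, then tally its weight.
  m = 0000 → c = 000000, weight = 0.
  m = 1000 → c = 100000, weight = 1.
  m = 0100 → c = 001110, weight = 3.
  m = 1100 → c = 101110, weight = 4.
  m = 0010 → c = 001010, weight = 2.
  m = 1010 → c = 101010, weight = 3.
  m = 0110 → c = 000100, weight = 1.
  m = 1110 → c = 100100, weight = 2.
  m = 0001 → c = 000010, weight = 1.
  m = 1001 → c = 100010, weight = 2.
  m = 0101 → c = 001100, weight = 2.
  m = 1101 → c = 101100, weight = 3.
  m = 0011 → c = 001000, weight = 1.
  m = 1011 → c = 101000, weight = 2.
  m = 0111 → c = 000110, weight = 2.
  m = 1111 → c = 100110, weight = 3.
Tally weights:
  weight 0: 1 codewords.
  weight 1: 4 codewords.
  weight 2: 6 codewords.
  weight 3: 4 codewords.
  weight 4: 1 codewords.
Minimum distance d = smallest w > 0 with A_w > 0 = 1.
Sanity: Σ A_w = 16 = 2^4 = 16 ✓.


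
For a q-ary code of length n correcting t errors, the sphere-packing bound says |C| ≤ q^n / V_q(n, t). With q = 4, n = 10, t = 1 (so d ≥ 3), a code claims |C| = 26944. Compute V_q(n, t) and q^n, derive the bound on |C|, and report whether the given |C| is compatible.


V_q(n, t) = 31, q^n = 1048576, Hamming bound = 33825, |C| = 26944 ≤ bound (satisfied).

Step 1: Compute V_q(n, t) = Σ_{j=0}^1 C(n, j) (q−1)^j.
  j = 0: C(10,0)·(3)^0 = 1·1 = 1.
  j = 1: C(10,1)·(3)^1 = 10·3 = 30.
  V_q(n, t) = 1 + 30 = 31.
Step 2: q^n = 4^10 = 1048576.
Step 3: Hamming bound ⌊q^n / V_q(n,t)⌋ = ⌊1048576/31⌋ = 33825.
Step 4: Compare |C| = 26944 to 33825: satisfied.
The claimed |C| lies below the Hamming bound.


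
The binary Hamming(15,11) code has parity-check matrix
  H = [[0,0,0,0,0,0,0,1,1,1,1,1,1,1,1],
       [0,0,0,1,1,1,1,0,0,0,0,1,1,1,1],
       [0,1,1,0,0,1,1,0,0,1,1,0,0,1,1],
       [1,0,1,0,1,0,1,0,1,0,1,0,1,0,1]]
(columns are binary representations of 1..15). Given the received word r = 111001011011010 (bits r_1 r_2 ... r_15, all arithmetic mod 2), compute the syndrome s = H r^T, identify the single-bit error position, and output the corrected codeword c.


s = (1, 1, 1, 0)^T, error position = 14, corrected codeword c = 111001011011000

Compute s = H r^T mod 2 one row at a time:
  s_1 = 1 + 1 + 0 + 1 + 1 + 0 + 1 + 0 = 5 ≡ 1 (mod 2).
  s_2 = 0 + 0 + 1 + 0 + 1 + 0 + 1 + 0 = 3 ≡ 1 (mod 2).
  s_3 = 1 + 1 + 1 + 0 + 0 + 1 + 1 + 0 = 5 ≡ 1 (mod 2).
  s_4 = 1 + 1 + 0 + 0 + 1 + 1 + 0 + 0 = 4 ≡ 0 (mod 2).
s = (1, 1, 1, 0)^T — this equals column 14 of H (binary 1110), so error is at position 14.
Correct: flip bit 14 of r = 111001011011010 to get c = 111001011011000.


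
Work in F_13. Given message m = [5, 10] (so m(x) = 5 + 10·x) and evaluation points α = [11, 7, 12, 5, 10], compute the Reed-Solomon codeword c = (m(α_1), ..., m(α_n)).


c = [11, 10, 8, 3, 1]

Message polynomial: m(x) = 5 + 10·x (mod 13).
For each evaluation point α_i, compute m(α_i) mod 13:
  α_1 = 11: Horner steps 10 → 11, so m(11) = 11.
  α_2 = 7: Horner steps 10 → 10, so m(7) = 10.
  α_3 = 12: Horner steps 10 → 8, so m(12) = 8.
  α_4 = 5: Horner steps 10 → 3, so m(5) = 3.
  α_5 = 10: Horner steps 10 → 1, so m(10) = 1.
Codeword c = [11, 10, 8, 3, 1] ∈ F_13^5.


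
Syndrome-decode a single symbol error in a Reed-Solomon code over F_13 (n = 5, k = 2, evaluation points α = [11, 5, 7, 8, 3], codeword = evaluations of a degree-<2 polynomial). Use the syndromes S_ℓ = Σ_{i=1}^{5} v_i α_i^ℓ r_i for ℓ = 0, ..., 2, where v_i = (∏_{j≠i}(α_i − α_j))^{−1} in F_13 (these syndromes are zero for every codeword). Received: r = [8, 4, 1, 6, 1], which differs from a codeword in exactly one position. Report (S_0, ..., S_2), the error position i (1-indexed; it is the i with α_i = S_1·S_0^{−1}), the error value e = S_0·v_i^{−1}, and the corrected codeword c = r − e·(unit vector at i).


S = (9, 1, 3), error at position 5, error magnitude e = 7, c = [8, 4, 1, 6, 7].

Step 1: column multipliers v_i = (∏_{j≠i}(α_i − α_j))^{−1} mod 13.
  i = 1 (α = 11): (11−5)(11−7)(11−8)(11−3) = 6·4·3·8 = 576 ≡ 4, so v_1 = 4^{−1} = 10 (mod 13).
  i = 2 (α = 5): (5−11)(5−7)(5−8)(5−3) = (−6)·(−2)·(−3)·2 = −72 ≡ 6, so v_2 = 6^{−1} = 11 (mod 13).
  i = 3 (α = 7): (7−11)(7−5)(7−8)(7−3) = (−4)·2·(−1)·4 = 32 ≡ 6, so v_3 = 6^{−1} = 11 (mod 13).
  i = 4 (α = 8): (8−11)(8−5)(8−7)(8−3) = (−3)·3·1·5 = −45 ≡ 7, so v_4 = 7^{−1} = 2 (mod 13).
  i = 5 (α = 3): (3−11)(3−5)(3−7)(3−8) = (−8)·(−2)·(−4)·(−5) = 320 ≡ 8, so v_5 = 8^{−1} = 5 (mod 13).
  v = [10, 11, 11, 2, 5].
Step 2: syndromes of r = [8, 4, 1, 6, 1] (all sums mod 13).
  S_0 = Σ v_i r_i = 10·8 + 11·4 + 11·1 + 2·6 + 5·1 = 152 ≡ 9.
  S_1 = Σ v_i α_i r_i = 10·11·8 + 11·5·4 + 11·7·1 + 2·8·6 + 5·3·1 = 1288 ≡ 1.
  α_i^2 mod 13 = [4, 12, 10, 12, 9].
  S_2 = Σ v_i α_i^2 r_i = 10·4·8 + 11·12·4 + 11·10·1 + 2·12·6 + 5·9·1 = 1147 ≡ 3.
  S = (9, 1, 3) ≠ 0, so r is not a codeword (an error is present).
Step 3: locate the error. For a single error e at position i, S_ℓ = v_i·e·α_i^ℓ, so α_err = S_1/S_0.
  S_0^{−1} = 9^{−1} = 3 (mod 13), so α_err = 1·3 = 3 ≡ 3 = α_5. Error position i = 5.
  Consistency check: S_2/S_1 = 3·1 = 3 ≡ 3 = α_err ✓ (single-error assumption holds).
Step 4: error magnitude e = S_0/v_5 = S_0·∏_{j≠5}(α_5 − α_j) = 9·8 = 72 ≡ 7 (mod 13).
Step 5: correct position 5: c_5 = r_5 − e = 1 − 7 ≡ 7 (mod 13). Hence c = [8, 4, 1, 6, 7].
  Check: interpolating c through the α_i gives m(x) = 5 + 5·x (degree < 2) with m(α_i) = c_i for every i, so c is indeed a codeword.


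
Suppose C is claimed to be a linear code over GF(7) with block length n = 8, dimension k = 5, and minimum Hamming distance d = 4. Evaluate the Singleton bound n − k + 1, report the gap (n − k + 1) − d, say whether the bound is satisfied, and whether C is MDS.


Singleton RHS = n − k + 1 = 4, slack = 0, bound satisfied, MDS.

Singleton bound: d ≤ n − k + 1.
Here n = 8, k = 5, so n − k + 1 = 4.
Given d = 4, check d ≤ 4: YES.
Slack = (n − k + 1) − d = 0.
The code is MDS (slack = 0).
Description: the claimed parameters are [8, 5, 4]_7; such a code would be MDS (meets Singleton bound).


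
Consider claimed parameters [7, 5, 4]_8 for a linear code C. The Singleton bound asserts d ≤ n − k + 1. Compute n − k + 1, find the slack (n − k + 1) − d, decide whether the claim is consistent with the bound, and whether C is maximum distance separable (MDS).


Singleton RHS = n − k + 1 = 3, slack = -1, bound violated (no such code; not MDS).

Singleton bound: d ≤ n − k + 1.
Here n = 7, k = 5, so n − k + 1 = 3.
Given d = 4, check d ≤ 3: NO.
Slack = (n − k + 1) − d = -1.
The slack is negative: d = 4 exceeds n − k + 1 = 3 by 1, so the Singleton bound is violated and no linear [7, 5, 4]_8 code can exist. In particular it is not MDS (MDS requires d = n − k + 1 exactly).
Description: the claimed parameters are [7, 5, 4]_8; such a code would be impossible (violates the Singleton bound).


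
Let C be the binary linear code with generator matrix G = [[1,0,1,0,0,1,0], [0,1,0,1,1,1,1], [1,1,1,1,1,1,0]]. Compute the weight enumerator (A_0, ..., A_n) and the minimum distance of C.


Weight distribution: A_0 = 1, A_2 = 1, A_3 = 3, A_5 = 1, A_6 = 2. Minimum distance d = 2.

Enumerate all 2^3 = 8 messages m ∈ F_2^3.
For each, compute codeword c = mG in F_2^7, then tally its weight.
  m = 000 → c = 0000000, weight = 0.
  m = 100 → c = 1010010, weight = 3.
  m = 010 → c = 0101111, weight = 5.
  m = 110 → c = 1111101, weight = 6.
  m = 001 → c = 1111110, weight = 6.
  m = 101 → c = 0101100, weight = 3.
  m = 011 → c = 1010001, weight = 3.
  m = 111 → c = 0000011, weight = 2.
Tally weights:
  weight 0: 1 codewords.
  weight 2: 1 codewords.
  weight 3: 3 codewords.
  weight 5: 1 codewords.
  weight 6: 2 codewords.
Minimum distance d = smallest w > 0 with A_w > 0 = 2.
Sanity: Σ A_w = 8 = 2^3 = 8 ✓.
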